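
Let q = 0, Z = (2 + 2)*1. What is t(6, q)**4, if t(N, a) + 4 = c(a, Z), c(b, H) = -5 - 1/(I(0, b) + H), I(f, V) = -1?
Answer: 614656/81 ≈ 7588.3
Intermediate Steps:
Z = 4 (Z = 4*1 = 4)
c(b, H) = -5 - 1/(-1 + H)
t(N, a) = -28/3 (t(N, a) = -4 + (4 - 5*4)/(-1 + 4) = -4 + (4 - 20)/3 = -4 + (1/3)*(-16) = -4 - 16/3 = -28/3)
t(6, q)**4 = (-28/3)**4 = 614656/81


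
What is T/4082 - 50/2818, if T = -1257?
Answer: -1873163/5751538 ≈ -0.32568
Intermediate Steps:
T/4082 - 50/2818 = -1257/4082 - 50/2818 = -1257*1/4082 - 50*1/2818 = -1257/4082 - 25/1409 = -1873163/5751538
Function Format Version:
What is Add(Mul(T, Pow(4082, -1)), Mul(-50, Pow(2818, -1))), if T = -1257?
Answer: Rational(-1873163, 5751538) ≈ -0.32568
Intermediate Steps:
Add(Mul(T, Pow(4082, -1)), Mul(-50, Pow(2818, -1))) = Add(Mul(-1257, Pow(4082, -1)), Mul(-50, Pow(2818, -1))) = Add(Mul(-1257, Rational(1, 4082)), Mul(-50, Rational(1, 2818))) = Add(Rational(-1257, 4082), Rational(-25, 1409)) = Rational(-1873163, 5751538)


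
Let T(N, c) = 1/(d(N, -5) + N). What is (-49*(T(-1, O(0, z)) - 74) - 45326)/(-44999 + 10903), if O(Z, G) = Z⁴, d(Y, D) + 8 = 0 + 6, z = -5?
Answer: 125051/102288 ≈ 1.2225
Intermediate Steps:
d(Y, D) = -2 (d(Y, D) = -8 + (0 + 6) = -8 + 6 = -2)
T(N, c) = 1/(-2 + N)
(-49*(T(-1, O(0, z)) - 74) - 45326)/(-44999 + 10903) = (-49*(1/(-2 - 1) - 74) - 45326)/(-44999 + 10903) = (-49*(1/(-3) - 74) - 45326)/(-34096) = (-49*(-⅓ - 74) - 45326)*(-1/34096) = (-49*(-223/3) - 45326)*(-1/34096) = (10927/3 - 45326)*(-1/34096) = -125051/3*(-1/34096) = 125051/102288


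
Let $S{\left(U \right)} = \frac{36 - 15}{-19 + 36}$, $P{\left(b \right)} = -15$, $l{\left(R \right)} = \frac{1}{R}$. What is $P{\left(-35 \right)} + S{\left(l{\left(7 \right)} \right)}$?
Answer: $- \frac{234}{17} \approx -13.765$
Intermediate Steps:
$S{\left(U \right)} = \frac{21}{17}$
$P{\left(-35 \right)} + S{\left(l{\left(7 \right)} \right)} = -15 + \frac{21}{17} = - \frac{234}{17}$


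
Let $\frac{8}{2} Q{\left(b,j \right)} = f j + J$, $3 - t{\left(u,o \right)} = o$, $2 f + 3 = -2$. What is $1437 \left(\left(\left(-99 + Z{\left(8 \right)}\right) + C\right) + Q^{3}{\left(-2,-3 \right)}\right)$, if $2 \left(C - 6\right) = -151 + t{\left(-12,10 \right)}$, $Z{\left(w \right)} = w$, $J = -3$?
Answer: $- \frac{119614443}{512} \approx -2.3362 \cdot 10^{5}$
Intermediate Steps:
$f = - \frac{5}{2}$ ($f = - \frac{3}{2} + \frac{1}{2} \left(-2\right) = - \frac{3}{2} - 1 = - \frac{5}{2} \approx -2.5$)
$t{\left(u,o \right)} = 3 - o$
$Q{\left(b,j \right)} = - \frac{3}{4} - \frac{5 j}{8}$ ($Q{\left(b,j \right)} = \frac{- \frac{5 j}{2} - 3}{4} = \frac{-3 - \frac{5 j}{2}}{4} = - \frac{3}{4} - \frac{5 j}{8}$)
$C = -73$ ($C = 6 + \frac{-151 + \left(3 - 10\right)}{2} = 6 + \frac{-151 - 7}{2} = 6 + \frac{1}{2} \left(-158\right) = 6 - 79 = -73$)
$1437 \left(\left(\left(-99 + Z{\left(8 \right)}\right) + C\right) + Q^{3}{\left(-2,-3 \right)}\right) = 1437 \left(\left(\left(-99 + 8\right) - 73\right) + \left(- \frac{3}{4} - - \frac{15}{8}\right)^{3}\right) = 1437 \left(\left(-91 - 73\right) + \left(- \frac{3}{4} + \frac{15}{8}\right)^{3}\right) = 1437 \left(-164 + \left(\frac{9}{8}\right)^{3}\right) = 1437 \left(-164 + \frac{729}{512}\right) = 1437 \left(- \frac{83239}{512}\right) = - \frac{119614443}{512}$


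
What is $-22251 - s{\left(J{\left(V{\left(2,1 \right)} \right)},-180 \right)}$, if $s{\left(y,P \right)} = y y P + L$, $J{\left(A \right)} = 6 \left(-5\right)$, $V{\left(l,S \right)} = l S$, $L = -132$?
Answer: $139881$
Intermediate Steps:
$V{\left(l,S \right)} = S l$
$J{\left(A \right)} = -30$
$s{\left(y,P \right)} = -132 + P y^{2}$ ($s{\left(y,P \right)} = y y P - 132 = y^{2} P - 132 = P y^{2} - 132 = -132 + P y^{2}$)
$-22251 - s{\left(J{\left(V{\left(2,1 \right)} \right)},-180 \right)} = -22251 - \left(-132 - 180 \left(-30\right)^{2}\right) = -22251 - \left(-132 - 162000\right) = -22251 - -162132 = -22251 + 162132 = 139881$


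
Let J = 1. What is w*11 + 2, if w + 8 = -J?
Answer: -97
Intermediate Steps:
w = -9 (w = -8 - 1*1 = -8 - 1 = -9)
w*11 + 2 = -9*11 + 2 = -99 + 2 = -97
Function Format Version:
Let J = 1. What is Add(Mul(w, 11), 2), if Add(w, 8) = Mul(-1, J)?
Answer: -97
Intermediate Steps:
w = -9 (w = Add(-8, Mul(-1, 1)) = Add(-8, -1) = -9)
Add(Mul(w, 11), 2) = Add(Mul(-9, 11), 2) = Add(-99, 2) = -97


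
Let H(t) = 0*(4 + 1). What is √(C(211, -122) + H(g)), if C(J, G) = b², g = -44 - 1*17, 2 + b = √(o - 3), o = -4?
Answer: 2 - I*√7 ≈ 2.0 - 2.6458*I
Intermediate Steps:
b = -2 + I*√7 (b = -2 + √(-4 - 3) = -2 + √(-7) = -2 + I*√7 ≈ -2.0 + 2.6458*I)
g = -61 (g = -44 - 17 = -61)
H(t) = 0 (H(t) = 0*5 = 0)
C(J, G) = (-2 + I*√7)²
√(C(211, -122) + H(g)) = √((2 - I*√7)² + 0) = √((2 - I*√7)²) = 2 - I*√7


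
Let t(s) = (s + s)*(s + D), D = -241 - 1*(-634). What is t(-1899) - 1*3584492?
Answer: 2135296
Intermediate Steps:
D = 393 (D = -241 + 634 = 393)
t(s) = 2*s*(393 + s) (t(s) = (s + s)*(s + 393) = (2*s)*(393 + s) = 2*s*(393 + s))
t(-1899) - 1*3584492 = 2*(-1899)*(393 - 1899) - 1*3584492 = 2*(-1899)*(-1506) - 3584492 = 5719788 - 3584492 = 2135296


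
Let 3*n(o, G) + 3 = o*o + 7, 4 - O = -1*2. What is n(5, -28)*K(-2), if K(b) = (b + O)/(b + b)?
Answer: -29/3 ≈ -9.6667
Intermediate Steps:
O = 6 (O = 4 - (-1)*2 = 4 - 1*(-2) = 4 + 2 = 6)
n(o, G) = 4/3 + o²/3 (n(o, G) = -1 + (o*o + 7)/3 = -1 + (o² + 7)/3 = -1 + (7 + o²)/3 = -1 + (7/3 + o²/3) = 4/3 + o²/3)
K(b) = (6 + b)/(2*b) (K(b) = (b + 6)/(b + b) = (6 + b)/((2*b)) = (6 + b)*(1/(2*b)) = (6 + b)/(2*b))
n(5, -28)*K(-2) = (4/3 + (⅓)*5²)*((½)*(6 - 2)/(-2)) = (4/3 + (⅓)*25)*((½)*(-½)*4) = (4/3 + 25/3)*(-1) = (29/3)*(-1) = -29/3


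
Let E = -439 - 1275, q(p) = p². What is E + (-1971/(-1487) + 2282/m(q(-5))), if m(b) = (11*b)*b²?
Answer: -437718747291/255578125 ≈ -1712.7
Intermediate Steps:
m(b) = 11*b³
E = -1714
E + (-1971/(-1487) + 2282/m(q(-5))) = -1714 + (-1971/(-1487) + 2282/((11*((-5)²)³))) = -1714 + (-1971*(-1/1487) + 2282/((11*25³))) = -1714 + (1971/1487 + 2282/((11*15625))) = -1714 + (1971/1487 + 2282/171875) = -1714 + 342158959/255578125 = -437718747291/255578125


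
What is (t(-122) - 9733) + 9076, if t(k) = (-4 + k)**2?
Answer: 15219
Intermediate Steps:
(t(-122) - 9733) + 9076 = ((-4 - 122)**2 - 9733) + 9076 = ((-126)**2 - 9733) + 9076 = (15876 - 9733) + 9076 = 6143 + 9076 = 15219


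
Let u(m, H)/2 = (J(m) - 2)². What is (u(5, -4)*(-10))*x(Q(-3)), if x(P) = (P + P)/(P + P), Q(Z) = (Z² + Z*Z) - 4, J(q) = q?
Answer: -180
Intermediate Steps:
u(m, H) = 2*(-2 + m)² (u(m, H) = 2*(m - 2)² = 2*(-2 + m)²)
Q(Z) = -4 + 2*Z² (Q(Z) = (Z² + Z²) - 4 = 2*Z² - 4 = -4 + 2*Z²)
x(P) = 1 (x(P) = (2*P)/((2*P)) = (2*P)*(1/(2*P)) = 1)
(u(5, -4)*(-10))*x(Q(-3)) = ((2*(-2 + 5)²)*(-10))*1 = ((2*3²)*(-10))*1 = ((2*9)*(-10))*1 = (18*(-10))*1 = -180*1 = -180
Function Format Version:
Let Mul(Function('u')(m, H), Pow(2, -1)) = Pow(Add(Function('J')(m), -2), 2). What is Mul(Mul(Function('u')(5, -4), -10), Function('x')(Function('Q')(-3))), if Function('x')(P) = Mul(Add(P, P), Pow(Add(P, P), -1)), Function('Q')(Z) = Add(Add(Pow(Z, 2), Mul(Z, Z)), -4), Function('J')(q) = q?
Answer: -180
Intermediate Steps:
Function('u')(m, H) = Mul(2, Pow(Add(-2, m), 2)) (Function('u')(m, H) = Mul(2, Pow(Add(m, -2), 2)) = Mul(2, Pow(Add(-2, m), 2)))
Function('Q')(Z) = Add(-4, Mul(2, Pow(Z, 2))) (Function('Q')(Z) = Add(Add(Pow(Z, 2), Pow(Z, 2)), -4) = Add(Mul(2, Pow(Z, 2)), -4) = Add(-4, Mul(2, Pow(Z, 2))))
Function('x')(P) = 1 (Function('x')(P) = Mul(Mul(2, P), Pow(Mul(2, P), -1)) = Mul(Mul(2, P), Mul(Rational(1, 2), Pow(P, -1))) = 1)
Mul(Mul(Function('u')(5, -4), -10), Function('x')(Function('Q')(-3))) = Mul(Mul(Mul(2, Pow(Add(-2, 5), 2)), -10), 1) = Mul(Mul(Mul(2, Pow(3, 2)), -10), 1) = Mul(Mul(Mul(2, 9), -10), 1) = Mul(Mul(18, -10), 1) = Mul(-180, 1) = -180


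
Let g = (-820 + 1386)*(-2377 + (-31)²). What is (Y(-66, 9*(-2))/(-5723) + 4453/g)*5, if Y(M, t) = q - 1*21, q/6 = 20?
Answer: -8883785/77741232 ≈ -0.11427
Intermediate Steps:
q = 120 (q = 6*20 = 120)
Y(M, t) = 99 (Y(M, t) = 120 - 1*21 = 120 - 21 = 99)
g = -801456 (g = 566*(-2377 + 961) = 566*(-1416) = -801456)
(Y(-66, 9*(-2))/(-5723) + 4453/g)*5 = (99/(-5723) + 4453/(-801456))*5 = (99*(-1/5723) + 4453*(-1/801456))*5 = (-99/5723 - 4453/801456)*5 = -1776757/77741232*5 = -8883785/77741232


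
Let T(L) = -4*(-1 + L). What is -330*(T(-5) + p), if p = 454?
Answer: -157740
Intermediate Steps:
T(L) = 4 - 4*L
-330*(T(-5) + p) = -330*((4 - 4*(-5)) + 454) = -330*((4 + 20) + 454) = -330*(24 + 454) = -330*478 = -157740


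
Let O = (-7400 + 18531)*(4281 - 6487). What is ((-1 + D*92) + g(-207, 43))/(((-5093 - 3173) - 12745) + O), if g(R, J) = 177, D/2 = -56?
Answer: 3376/8191999 ≈ 0.00041211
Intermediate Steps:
D = -112 (D = 2*(-56) = -112)
O = -24554986 (O = 11131*(-2206) = -24554986)
((-1 + D*92) + g(-207, 43))/(((-5093 - 3173) - 12745) + O) = ((-1 - 112*92) + 177)/(((-5093 - 3173) - 12745) - 24554986) = ((-1 - 10304) + 177)/((-8266 - 12745) - 24554986) = (-10305 + 177)/(-21011 - 24554986) = -10128/(-24575997) = -10128*(-1/24575997) = 3376/8191999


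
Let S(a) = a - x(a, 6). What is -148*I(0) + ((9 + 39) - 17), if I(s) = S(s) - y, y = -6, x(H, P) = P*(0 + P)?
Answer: 4471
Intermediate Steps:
x(H, P) = P**2 (x(H, P) = P*P = P**2)
S(a) = -36 + a (S(a) = a - 1*6**2 = a - 1*36 = a - 36 = -36 + a)
I(s) = -30 + s (I(s) = (-36 + s) - 1*(-6) = (-36 + s) + 6 = -30 + s)
-148*I(0) + ((9 + 39) - 17) = -148*(-30 + 0) + ((9 + 39) - 17) = -148*(-30) + (48 - 17) = 4440 + 31 = 4471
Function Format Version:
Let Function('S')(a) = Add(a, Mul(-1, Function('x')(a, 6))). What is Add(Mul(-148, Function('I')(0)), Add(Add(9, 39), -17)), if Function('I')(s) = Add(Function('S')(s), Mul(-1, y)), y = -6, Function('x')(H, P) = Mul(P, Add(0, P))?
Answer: 4471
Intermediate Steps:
Function('x')(H, P) = Pow(P, 2) (Function('x')(H, P) = Mul(P, P) = Pow(P, 2))
Function('S')(a) = Add(-36, a) (Function('S')(a) = Add(a, Mul(-1, Pow(6, 2))) = Add(a, Mul(-1, 36)) = Add(a, -36) = Add(-36, a))
Function('I')(s) = Add(-30, s) (Function('I')(s) = Add(Add(-36, s), Mul(-1, -6)) = Add(Add(-36, s), 6) = Add(-30, s))
Add(Mul(-148, Function('I')(0)), Add(Add(9, 39), -17)) = Add(Mul(-148, Add(-30, 0)), Add(Add(9, 39), -17)) = Add(Mul(-148, -30), Add(48, -17)) = Add(4440, 31) = 4471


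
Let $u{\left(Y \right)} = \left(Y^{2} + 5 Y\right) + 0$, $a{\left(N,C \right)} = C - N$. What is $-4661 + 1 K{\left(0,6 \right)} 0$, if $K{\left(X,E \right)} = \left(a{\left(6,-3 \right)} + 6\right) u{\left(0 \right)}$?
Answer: $-4661$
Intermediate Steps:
$u{\left(Y \right)} = Y^{2} + 5 Y$
$K{\left(X,E \right)} = 0$ ($K{\left(X,E \right)} = \left(\left(-3 - 6\right) + 6\right) 0 \left(5 + 0\right) = \left(\left(-3 - 6\right) + 6\right) 0 \cdot 5 = \left(-9 + 6\right) 0 = \left(-3\right) 0 = 0$)
$-4661 + 1 K{\left(0,6 \right)} 0 = -4661 + 1 \cdot 0 \cdot 0 = -4661 + 0 \cdot 0 = -4661 + 0 = -4661$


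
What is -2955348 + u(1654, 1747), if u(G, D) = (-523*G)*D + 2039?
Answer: -1514181683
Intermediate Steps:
u(G, D) = 2039 - 523*D*G (u(G, D) = -523*D*G + 2039 = 2039 - 523*D*G)
-2955348 + u(1654, 1747) = -2955348 + (2039 - 523*1747*1654) = -2955348 + (2039 - 1511228374) = -2955348 - 1511226335 = -1514181683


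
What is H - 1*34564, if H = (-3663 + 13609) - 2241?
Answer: -26859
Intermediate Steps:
H = 7705 (H = 9946 - 2241 = 7705)
H - 1*34564 = 7705 - 1*34564 = 7705 - 34564 = -26859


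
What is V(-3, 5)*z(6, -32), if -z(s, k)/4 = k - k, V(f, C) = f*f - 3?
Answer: 0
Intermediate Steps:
V(f, C) = -3 + f² (V(f, C) = f² - 3 = -3 + f²)
z(s, k) = 0 (z(s, k) = -4*(k - k) = -4*0 = 0)
V(-3, 5)*z(6, -32) = (-3 + (-3)²)*0 = (-3 + 9)*0 = 6*0 = 0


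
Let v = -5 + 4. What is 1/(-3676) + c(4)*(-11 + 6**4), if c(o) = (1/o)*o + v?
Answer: -1/3676 ≈ -0.00027203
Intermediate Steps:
v = -1
c(o) = 0 (c(o) = (1/o)*o - 1 = o/o - 1 = 1 - 1 = 0)
1/(-3676) + c(4)*(-11 + 6**4) = 1/(-3676) + 0*(-11 + 6**4) = -1/3676 + 0*(-11 + 1296) = -1/3676 + 0*1285 = -1/3676 + 0 = -1/3676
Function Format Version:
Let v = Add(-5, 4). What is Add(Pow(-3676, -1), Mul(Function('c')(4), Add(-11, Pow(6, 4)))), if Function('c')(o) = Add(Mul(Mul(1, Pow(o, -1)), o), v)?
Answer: Rational(-1, 3676) ≈ -0.00027203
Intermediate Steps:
v = -1
Function('c')(o) = 0 (Function('c')(o) = Add(Mul(Mul(1, Pow(o, -1)), o), -1) = Add(Mul(Pow(o, -1), o), -1) = Add(1, -1) = 0)
Add(Pow(-3676, -1), Mul(Function('c')(4), Add(-11, Pow(6, 4)))) = Add(Pow(-3676, -1), Mul(0, Add(-11, Pow(6, 4)))) = Add(Rational(-1, 3676), Mul(0, Add(-11, 1296))) = Add(Rational(-1, 3676), Mul(0, 1285)) = Add(Rational(-1, 3676), 0) = Rational(-1, 3676)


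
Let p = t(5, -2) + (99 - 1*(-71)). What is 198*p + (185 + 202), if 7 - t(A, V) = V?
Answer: 35829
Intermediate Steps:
t(A, V) = 7 - V
p = 179 (p = (7 - 1*(-2)) + (99 - 1*(-71)) = (7 + 2) + (99 + 71) = 9 + 170 = 179)
198*p + (185 + 202) = 198*179 + (185 + 202) = 35442 + 387 = 35829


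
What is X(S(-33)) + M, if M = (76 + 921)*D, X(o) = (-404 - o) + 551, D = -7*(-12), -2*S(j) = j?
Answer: 167757/2 ≈ 83879.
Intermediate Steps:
S(j) = -j/2
D = 84
X(o) = 147 - o
M = 83748 (M = (76 + 921)*84 = 997*84 = 83748)
X(S(-33)) + M = (147 - (-1)*(-33)/2) + 83748 = (147 - 1*33/2) + 83748 = (147 - 33/2) + 83748 = 261/2 + 83748 = 167757/2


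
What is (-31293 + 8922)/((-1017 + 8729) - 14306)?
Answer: 7457/2198 ≈ 3.3926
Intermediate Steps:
(-31293 + 8922)/((-1017 + 8729) - 14306) = -22371/(7712 - 14306) = -22371/(-6594) = -22371*(-1/6594) = 7457/2198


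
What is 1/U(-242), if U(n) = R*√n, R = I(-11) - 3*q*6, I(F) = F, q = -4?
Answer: -I*√2/1342 ≈ -0.0010538*I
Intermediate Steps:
R = 61 (R = -11 - 3*(-4)*6 = -11 + 12*6 = -11 + 72 = 61)
U(n) = 61*√n
1/U(-242) = 1/(61*√(-242)) = 1/(61*(11*I*√2)) = 1/(671*I*√2) = -I*√2/1342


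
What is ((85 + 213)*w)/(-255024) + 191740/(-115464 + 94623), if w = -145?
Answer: -7999627025/885825864 ≈ -9.0307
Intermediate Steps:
((85 + 213)*w)/(-255024) + 191740/(-115464 + 94623) = ((85 + 213)*(-145))/(-255024) + 191740/(-115464 + 94623) = (298*(-145))*(-1/255024) + 191740/(-20841) = -43210*(-1/255024) + 191740*(-1/20841) = 21605/127512 - 191740/20841 = -7999627025/885825864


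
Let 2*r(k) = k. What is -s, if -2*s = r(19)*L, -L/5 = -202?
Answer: 9595/2 ≈ 4797.5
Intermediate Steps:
L = 1010 (L = -5*(-202) = 1010)
r(k) = k/2
s = -9595/2 (s = -(1/2)*19*1010/2 = -19*1010/4 = -1/2*9595 = -9595/2 ≈ -4797.5)
-s = -1*(-9595/2) = 9595/2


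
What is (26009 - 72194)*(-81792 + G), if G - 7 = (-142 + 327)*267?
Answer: 1495932150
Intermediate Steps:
G = 49402 (G = 7 + (-142 + 327)*267 = 7 + 185*267 = 7 + 49395 = 49402)
(26009 - 72194)*(-81792 + G) = (26009 - 72194)*(-81792 + 49402) = -46185*(-32390) = 1495932150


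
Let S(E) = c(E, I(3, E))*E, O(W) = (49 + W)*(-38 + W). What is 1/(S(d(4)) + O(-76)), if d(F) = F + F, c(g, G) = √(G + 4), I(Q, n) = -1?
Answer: 513/1578982 - 2*√3/2368473 ≈ 0.00032343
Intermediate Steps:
c(g, G) = √(4 + G)
O(W) = (-38 + W)*(49 + W)
d(F) = 2*F
S(E) = E*√3 (S(E) = √(4 - 1)*E = √3*E = E*√3)
1/(S(d(4)) + O(-76)) = 1/((2*4)*√3 + (-1862 + (-76)² + 11*(-76))) = 1/(8*√3 + (-1862 + 5776 - 836)) = 1/(8*√3 + 3078) = 1/(3078 + 8*√3)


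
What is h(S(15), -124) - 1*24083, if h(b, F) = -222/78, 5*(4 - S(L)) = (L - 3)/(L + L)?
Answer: -313116/13 ≈ -24086.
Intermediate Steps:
S(L) = 4 - (-3 + L)/(10*L) (S(L) = 4 - (L - 3)/(5*(L + L)) = 4 - (-3 + L)/(5*(2*L)) = 4 - (-3 + L)*1/(2*L)/5 = 4 - (-3 + L)/(10*L))
h(b, F) = -37/13 (h(b, F) = -222*1/78 = -37/13)
h(S(15), -124) - 1*24083 = -37/13 - 1*24083 = -37/13 - 24083 = -313116/13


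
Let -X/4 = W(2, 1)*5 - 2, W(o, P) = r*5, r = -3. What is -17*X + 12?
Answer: -5224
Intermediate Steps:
W(o, P) = -15 (W(o, P) = -3*5 = -15)
X = 308 (X = -4*(-15*5 - 2) = -4*(-75 - 2) = -4*(-77) = 308)
-17*X + 12 = -17*308 + 12 = -5236 + 12 = -5224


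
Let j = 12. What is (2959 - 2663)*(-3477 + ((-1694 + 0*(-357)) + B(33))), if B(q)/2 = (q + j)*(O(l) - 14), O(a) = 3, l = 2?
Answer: -1823656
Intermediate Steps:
B(q) = -264 - 22*q (B(q) = 2*((q + 12)*(3 - 14)) = 2*((12 + q)*(-11)) = 2*(-132 - 11*q) = -264 - 22*q)
(2959 - 2663)*(-3477 + ((-1694 + 0*(-357)) + B(33))) = (2959 - 2663)*(-3477 + ((-1694 + 0*(-357)) + (-264 - 22*33))) = 296*(-3477 + ((-1694 + 0) + (-264 - 726))) = 296*(-3477 + (-1694 - 990)) = 296*(-3477 - 2684) = 296*(-6161) = -1823656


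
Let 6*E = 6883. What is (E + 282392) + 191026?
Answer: 2847391/6 ≈ 4.7457e+5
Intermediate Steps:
E = 6883/6 (E = (⅙)*6883 = 6883/6 ≈ 1147.2)
(E + 282392) + 191026 = (6883/6 + 282392) + 191026 = 1701235/6 + 191026 = 2847391/6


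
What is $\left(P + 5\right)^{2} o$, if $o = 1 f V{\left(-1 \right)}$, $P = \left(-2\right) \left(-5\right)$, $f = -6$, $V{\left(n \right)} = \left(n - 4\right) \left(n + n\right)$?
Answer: $-13500$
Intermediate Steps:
$V{\left(n \right)} = 2 n \left(-4 + n\right)$ ($V{\left(n \right)} = \left(-4 + n\right) 2 n = 2 n \left(-4 + n\right)$)
$P = 10$
$o = -60$ ($o = 1 \left(-6\right) 2 \left(-1\right) \left(-4 - 1\right) = - 6 \cdot 2 \left(-1\right) \left(-5\right) = \left(-6\right) 10 = -60$)
$\left(P + 5\right)^{2} o = \left(10 + 5\right)^{2} \left(-60\right) = 15^{2} \left(-60\right) = 225 \left(-60\right) = -13500$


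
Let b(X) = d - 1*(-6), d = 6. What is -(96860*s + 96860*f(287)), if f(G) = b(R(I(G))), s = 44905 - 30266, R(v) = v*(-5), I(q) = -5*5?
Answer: -1419095860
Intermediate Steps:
I(q) = -25
R(v) = -5*v
s = 14639
b(X) = 12 (b(X) = 6 - 1*(-6) = 6 + 6 = 12)
f(G) = 12
-(96860*s + 96860*f(287)) = -96860/(1/(14639 + 12)) = -96860/(1/14651) = -96860/1/14651 = -96860*14651 = -1419095860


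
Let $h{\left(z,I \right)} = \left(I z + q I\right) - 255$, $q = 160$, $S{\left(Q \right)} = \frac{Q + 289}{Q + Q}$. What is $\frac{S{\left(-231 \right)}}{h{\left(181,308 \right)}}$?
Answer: $- \frac{29}{24202563} \approx -1.1982 \cdot 10^{-6}$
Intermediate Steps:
$S{\left(Q \right)} = \frac{289 + Q}{2 Q}$
$h{\left(z,I \right)} = -255 + 160 I + I z$ ($h{\left(z,I \right)} = \left(I z + 160 I\right) - 255 = \left(160 I + I z\right) - 255 = -255 + 160 I + I z$)
$\frac{S{\left(-231 \right)}}{h{\left(181,308 \right)}} = \frac{\frac{1}{2} \frac{1}{-231} \left(289 - 231\right)}{-255 + 160 \cdot 308 + 308 \cdot 181} = \frac{\frac{1}{2} \left(- \frac{1}{231}\right) 58}{-255 + 49280 + 55748} = - \frac{29}{231 \cdot 104773} = \left(- \frac{29}{231}\right) \frac{1}{104773} = - \frac{29}{24202563}$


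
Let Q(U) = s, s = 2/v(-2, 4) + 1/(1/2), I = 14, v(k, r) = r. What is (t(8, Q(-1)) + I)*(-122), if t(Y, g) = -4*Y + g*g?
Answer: 2867/2 ≈ 1433.5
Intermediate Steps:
s = 5/2 (s = 2/4 + 1/(1/2) = 2*(1/4) + 1/(1*(1/2)) = 1/2 + 1/(1/2) = 1/2 + 1*2 = 1/2 + 2 = 5/2 ≈ 2.5000)
Q(U) = 5/2
t(Y, g) = g**2 - 4*Y (t(Y, g) = -4*Y + g**2 = g**2 - 4*Y)
(t(8, Q(-1)) + I)*(-122) = (((5/2)**2 - 4*8) + 14)*(-122) = ((25/4 - 32) + 14)*(-122) = (-103/4 + 14)*(-122) = -47/4*(-122) = 2867/2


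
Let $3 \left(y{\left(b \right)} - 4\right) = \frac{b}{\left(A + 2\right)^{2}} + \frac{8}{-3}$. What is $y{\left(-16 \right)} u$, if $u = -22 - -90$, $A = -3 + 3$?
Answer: $\frac{1088}{9} \approx 120.89$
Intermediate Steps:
$A = 0$
$u = 68$ ($u = -22 + 90 = 68$)
$y{\left(b \right)} = \frac{28}{9} + \frac{b}{12}$ ($y{\left(b \right)} = 4 + \frac{\frac{b}{\left(0 + 2\right)^{2}} + \frac{8}{-3}}{3} = 4 + \frac{\frac{b}{2^{2}} + 8 \left(- \frac{1}{3}\right)}{3} = 4 + \frac{\frac{b}{4} - \frac{8}{3}}{3} = 4 + \frac{- \frac{8}{3} + \frac{b}{4}}{3} = 4 + \left(- \frac{8}{9} + \frac{b}{12}\right) = \frac{28}{9} + \frac{b}{12}$)
$y{\left(-16 \right)} u = \left(\frac{28}{9} + \frac{1}{12} \left(-16\right)\right) 68 = \left(\frac{28}{9} - \frac{4}{3}\right) 68 = \frac{16}{9} \cdot 68 = \frac{1088}{9}$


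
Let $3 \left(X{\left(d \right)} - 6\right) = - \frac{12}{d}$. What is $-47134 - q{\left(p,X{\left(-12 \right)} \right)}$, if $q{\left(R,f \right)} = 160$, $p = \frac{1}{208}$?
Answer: $-47294$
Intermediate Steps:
$p = \frac{1}{208} \approx 0.0048077$
$X{\left(d \right)} = 6 - \frac{4}{d}$ ($X{\left(d \right)} = 6 + \frac{\left(-12\right) \frac{1}{d}}{3} = 6 - \frac{4}{d}$)
$-47134 - q{\left(p,X{\left(-12 \right)} \right)} = -47134 - 160 = -47294$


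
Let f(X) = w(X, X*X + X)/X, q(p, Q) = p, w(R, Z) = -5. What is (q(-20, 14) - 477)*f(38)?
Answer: 2485/38 ≈ 65.395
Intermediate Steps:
f(X) = -5/X
(q(-20, 14) - 477)*f(38) = (-20 - 477)*(-5/38) = -(-2485)/38 = -497*(-5/38) = 2485/38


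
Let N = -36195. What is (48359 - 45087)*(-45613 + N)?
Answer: -267675776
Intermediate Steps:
(48359 - 45087)*(-45613 + N) = (48359 - 45087)*(-45613 - 36195) = 3272*(-81808) = -267675776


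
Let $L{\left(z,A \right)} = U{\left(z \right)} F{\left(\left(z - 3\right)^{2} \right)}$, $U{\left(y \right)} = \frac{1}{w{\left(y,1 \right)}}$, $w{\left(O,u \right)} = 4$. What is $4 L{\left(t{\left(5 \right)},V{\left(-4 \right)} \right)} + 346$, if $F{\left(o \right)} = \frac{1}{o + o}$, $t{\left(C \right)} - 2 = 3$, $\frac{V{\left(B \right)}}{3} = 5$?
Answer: $\frac{2769}{8} \approx 346.13$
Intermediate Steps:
$V{\left(B \right)} = 15$ ($V{\left(B \right)} = 3 \cdot 5 = 15$)
$t{\left(C \right)} = 5$ ($t{\left(C \right)} = 2 + 3 = 5$)
$F{\left(o \right)} = \frac{1}{2 o}$
$U{\left(y \right)} = \frac{1}{4}$
$L{\left(z,A \right)} = \frac{1}{8 \left(-3 + z\right)^{2}}$ ($L{\left(z,A \right)} = \frac{\frac{1}{2} \frac{1}{\left(z - 3\right)^{2}}}{4} = \frac{\frac{1}{2} \frac{1}{\left(-3 + z\right)^{2}}}{4} = \frac{1}{8 \left(-3 + z\right)^{2}}$)
$4 L{\left(t{\left(5 \right)},V{\left(-4 \right)} \right)} + 346 = 4 \frac{1}{8 \left(-3 + 5\right)^{2}} + 346 = 4 \frac{1}{8 \cdot 4} + 346 = 4 \cdot \frac{1}{8} \cdot \frac{1}{4} + 346 = 4 \cdot \frac{1}{32} + 346 = \frac{1}{8} + 346 = \frac{2769}{8}$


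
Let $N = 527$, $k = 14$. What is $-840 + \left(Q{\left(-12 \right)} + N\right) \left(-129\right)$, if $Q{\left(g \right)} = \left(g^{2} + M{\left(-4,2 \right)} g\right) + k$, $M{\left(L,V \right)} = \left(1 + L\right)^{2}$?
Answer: $-75273$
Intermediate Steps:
$Q{\left(g \right)} = 14 + g^{2} + 9 g$ ($Q{\left(g \right)} = \left(g^{2} + \left(1 - 4\right)^{2} g\right) + 14 = \left(g^{2} + \left(-3\right)^{2} g\right) + 14 = \left(g^{2} + 9 g\right) + 14 = 14 + g^{2} + 9 g$)
$-840 + \left(Q{\left(-12 \right)} + N\right) \left(-129\right) = -840 + \left(\left(14 + \left(-12\right)^{2} + 9 \left(-12\right)\right) + 527\right) \left(-129\right) = -840 + \left(\left(14 + 144 - 108\right) + 527\right) \left(-129\right) = -840 + \left(50 + 527\right) \left(-129\right) = -840 + 577 \left(-129\right) = -840 - 74433 = -75273$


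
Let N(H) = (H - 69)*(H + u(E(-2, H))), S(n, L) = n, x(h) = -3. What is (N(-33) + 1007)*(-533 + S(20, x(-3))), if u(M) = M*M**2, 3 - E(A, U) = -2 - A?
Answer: -830547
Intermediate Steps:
E(A, U) = 5 + A (E(A, U) = 3 - (-2 - A) = 3 + (2 + A) = 5 + A)
u(M) = M**3
N(H) = (-69 + H)*(27 + H) (N(H) = (H - 69)*(H + (5 - 2)**3) = (-69 + H)*(H + 3**3) = (-69 + H)*(H + 27) = (-69 + H)*(27 + H))
(N(-33) + 1007)*(-533 + S(20, x(-3))) = ((-1863 + (-33)**2 - 42*(-33)) + 1007)*(-533 + 20) = ((-1863 + 1089 + 1386) + 1007)*(-513) = (612 + 1007)*(-513) = 1619*(-513) = -830547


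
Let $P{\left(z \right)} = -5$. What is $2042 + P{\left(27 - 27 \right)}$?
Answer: $2037$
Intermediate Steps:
$2042 + P{\left(27 - 27 \right)} = 2042 - 5 = 2037$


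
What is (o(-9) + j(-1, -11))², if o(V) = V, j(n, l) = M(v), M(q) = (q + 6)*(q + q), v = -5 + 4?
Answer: 361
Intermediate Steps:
v = -1
M(q) = 2*q*(6 + q) (M(q) = (6 + q)*(2*q) = 2*q*(6 + q))
j(n, l) = -10 (j(n, l) = 2*(-1)*(6 - 1) = 2*(-1)*5 = -10)
(o(-9) + j(-1, -11))² = (-9 - 10)² = (-19)² = 361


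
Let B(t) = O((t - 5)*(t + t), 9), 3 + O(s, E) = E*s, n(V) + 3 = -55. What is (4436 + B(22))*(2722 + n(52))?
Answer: 29743560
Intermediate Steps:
n(V) = -58 (n(V) = -3 - 55 = -58)
O(s, E) = -3 + E*s
B(t) = -3 + 18*t*(-5 + t) (B(t) = -3 + 9*((t - 5)*(t + t)) = -3 + 9*((-5 + t)*(2*t)) = -3 + 9*(2*t*(-5 + t)) = -3 + 18*t*(-5 + t))
(4436 + B(22))*(2722 + n(52)) = (4436 + (-3 + 18*22*(-5 + 22)))*(2722 - 58) = (4436 + (-3 + 18*22*17))*2664 = (4436 + (-3 + 6732))*2664 = (4436 + 6729)*2664 = 11165*2664 = 29743560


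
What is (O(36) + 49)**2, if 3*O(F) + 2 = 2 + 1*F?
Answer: 3721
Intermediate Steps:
O(F) = F/3 (O(F) = -2/3 + (2 + 1*F)/3 = -2/3 + (2 + F)/3 = -2/3 + (2/3 + F/3) = F/3)
(O(36) + 49)**2 = ((1/3)*36 + 49)**2 = (12 + 49)**2 = 61**2 = 3721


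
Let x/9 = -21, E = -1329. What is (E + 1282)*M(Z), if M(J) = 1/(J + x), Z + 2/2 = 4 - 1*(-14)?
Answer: 47/172 ≈ 0.27326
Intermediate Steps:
Z = 17 (Z = -1 + (4 - 1*(-14)) = -1 + (4 + 14) = -1 + 18 = 17)
x = -189 (x = 9*(-21) = -189)
M(J) = 1/(-189 + J) (M(J) = 1/(J - 189) = 1/(-189 + J))
(E + 1282)*M(Z) = (-1329 + 1282)/(-189 + 17) = -47/(-172) = -47*(-1/172) = 47/172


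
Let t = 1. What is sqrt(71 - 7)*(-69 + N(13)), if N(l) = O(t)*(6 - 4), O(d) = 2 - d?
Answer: -536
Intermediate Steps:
N(l) = 2 (N(l) = (2 - 1*1)*(6 - 4) = (2 - 1)*2 = 1*2 = 2)
sqrt(71 - 7)*(-69 + N(13)) = sqrt(71 - 7)*(-69 + 2) = sqrt(64)*(-67) = 8*(-67) = -536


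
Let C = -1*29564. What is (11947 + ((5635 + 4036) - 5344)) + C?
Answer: -13290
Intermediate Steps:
C = -29564
(11947 + ((5635 + 4036) - 5344)) + C = (11947 + ((5635 + 4036) - 5344)) - 29564 = (11947 + (9671 - 5344)) - 29564 = (11947 + 4327) - 29564 = 16274 - 29564 = -13290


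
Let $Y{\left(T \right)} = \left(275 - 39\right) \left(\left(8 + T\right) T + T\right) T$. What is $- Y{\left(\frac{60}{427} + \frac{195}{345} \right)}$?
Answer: $- \frac{1080656908850720}{947255494661} \approx -1140.8$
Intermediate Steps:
$Y{\left(T \right)} = T \left(236 T + 236 T \left(8 + T\right)\right)$ ($Y{\left(T \right)} = 236 \left(T \left(8 + T\right) + T\right) T = 236 \left(T + T \left(8 + T\right)\right) T = \left(236 T + 236 T \left(8 + T\right)\right) T = T \left(236 T + 236 T \left(8 + T\right)\right)$)
$- Y{\left(\frac{60}{427} + \frac{195}{345} \right)} = - 236 \left(\frac{60}{427} + \frac{195}{345}\right)^{2} \left(9 + \left(\frac{60}{427} + \frac{195}{345}\right)\right) = - 236 \left(60 \cdot \frac{1}{427} + 195 \cdot \frac{1}{345}\right)^{2} \left(9 + \left(60 \cdot \frac{1}{427} + 195 \cdot \frac{1}{345}\right)\right) = - 236 \left(\frac{60}{427} + \frac{13}{23}\right)^{2} \left(9 + \left(\frac{60}{427} + \frac{13}{23}\right)\right) = - 236 \left(\frac{6931}{9821}\right)^{2} \left(9 + \frac{6931}{9821}\right) = - \frac{236 \cdot 48038761 \cdot 95320}{96452041 \cdot 9821} = \left(-1\right) \frac{1080656908850720}{947255494661} = - \frac{1080656908850720}{947255494661}$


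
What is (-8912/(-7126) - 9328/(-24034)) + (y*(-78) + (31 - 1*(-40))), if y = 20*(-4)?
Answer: 270285545165/42816571 ≈ 6312.6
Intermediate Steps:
y = -80
(-8912/(-7126) - 9328/(-24034)) + (y*(-78) + (31 - 1*(-40))) = (-8912/(-7126) - 9328/(-24034)) + (-80*(-78) + (31 - 1*(-40))) = (-8912*(-1/7126) - 9328*(-1/24034)) + (6240 + (31 + 40)) = (4456/3563 + 4664/12017) + (6240 + 71) = 70165584/42816571 + 6311 = 270285545165/42816571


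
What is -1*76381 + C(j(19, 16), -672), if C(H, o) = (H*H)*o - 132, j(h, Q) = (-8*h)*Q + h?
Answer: -3912842881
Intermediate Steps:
j(h, Q) = h - 8*Q*h (j(h, Q) = -8*Q*h + h = h - 8*Q*h)
C(H, o) = -132 + o*H**2 (C(H, o) = H**2*o - 132 = o*H**2 - 132 = -132 + o*H**2)
-1*76381 + C(j(19, 16), -672) = -1*76381 + (-132 - 672*361*(1 - 8*16)**2) = -76381 + (-132 - 672*361*(1 - 128)**2) = -76381 + (-132 - 672*(19*(-127))**2) = -76381 + (-132 - 672*(-2413)**2) = -76381 + (-132 - 672*5822569) = -76381 + (-132 - 3912766368) = -76381 - 3912766500 = -3912842881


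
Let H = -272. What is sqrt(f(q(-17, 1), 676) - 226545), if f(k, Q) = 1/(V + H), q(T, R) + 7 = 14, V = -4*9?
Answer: I*sqrt(5372741297)/154 ≈ 475.97*I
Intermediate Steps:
V = -36
q(T, R) = 7 (q(T, R) = -7 + 14 = 7)
f(k, Q) = -1/308 (f(k, Q) = 1/(-36 - 272) = 1/(-308) = -1/308)
sqrt(f(q(-17, 1), 676) - 226545) = sqrt(-1/308 - 226545) = sqrt(-69775861/308) = I*sqrt(5372741297)/154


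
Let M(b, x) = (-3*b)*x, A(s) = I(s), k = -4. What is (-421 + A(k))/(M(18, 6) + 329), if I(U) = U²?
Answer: -81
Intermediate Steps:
A(s) = s²
M(b, x) = -3*b*x
(-421 + A(k))/(M(18, 6) + 329) = (-421 + (-4)²)/(-3*18*6 + 329) = (-421 + 16)/(-324 + 329) = -405/5 = -405*⅕ = -81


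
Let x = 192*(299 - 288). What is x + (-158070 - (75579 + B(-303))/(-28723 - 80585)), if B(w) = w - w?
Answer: -5682460495/36436 ≈ -1.5596e+5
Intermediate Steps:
B(w) = 0
x = 2112 (x = 192*11 = 2112)
x + (-158070 - (75579 + B(-303))/(-28723 - 80585)) = 2112 + (-158070 - (75579 + 0)/(-28723 - 80585)) = 2112 + (-158070 - 75579/(-109308)) = 2112 + (-158070 - 75579*(-1)/109308) = 2112 + (-158070 - 1*(-25193/36436)) = 2112 + (-158070 + 25193/36436) = 2112 - 5759413327/36436 = -5682460495/36436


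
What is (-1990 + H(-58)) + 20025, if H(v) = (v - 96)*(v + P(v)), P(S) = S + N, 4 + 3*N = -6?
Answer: 109237/3 ≈ 36412.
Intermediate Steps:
N = -10/3 (N = -4/3 + (⅓)*(-6) = -4/3 - 2 = -10/3 ≈ -3.3333)
P(S) = -10/3 + S (P(S) = S - 10/3 = -10/3 + S)
H(v) = (-96 + v)*(-10/3 + 2*v) (H(v) = (v - 96)*(v + (-10/3 + v)) = (-96 + v)*(-10/3 + 2*v))
(-1990 + H(-58)) + 20025 = (-1990 + (320 + 2*(-58)² - 586/3*(-58))) + 20025 = (-1990 + (320 + 2*3364 + 33988/3)) + 20025 = (-1990 + (320 + 6728 + 33988/3)) + 20025 = (-1990 + 55132/3) + 20025 = 49162/3 + 20025 = 109237/3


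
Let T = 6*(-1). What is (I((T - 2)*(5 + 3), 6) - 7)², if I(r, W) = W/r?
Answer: 51529/1024 ≈ 50.321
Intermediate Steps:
T = -6
(I((T - 2)*(5 + 3), 6) - 7)² = (6/(((-6 - 2)*(5 + 3))) - 7)² = (6/((-8*8)) - 7)² = (6/(-64) - 7)² = (6*(-1/64) - 7)² = (-3/32 - 7)² = (-227/32)² = 51529/1024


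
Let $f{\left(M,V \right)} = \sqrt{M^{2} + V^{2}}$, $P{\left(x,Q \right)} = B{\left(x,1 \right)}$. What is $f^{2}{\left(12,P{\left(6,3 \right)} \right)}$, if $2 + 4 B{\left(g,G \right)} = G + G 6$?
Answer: $\frac{2329}{16} \approx 145.56$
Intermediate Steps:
$B{\left(g,G \right)} = - \frac{1}{2} + \frac{7 G}{4}$ ($B{\left(g,G \right)} = - \frac{1}{2} + \frac{G + G 6}{4} = - \frac{1}{2} + \frac{G + 6 G}{4} = - \frac{1}{2} + \frac{7 G}{4}$)
$P{\left(x,Q \right)} = \frac{5}{4}$ ($P{\left(x,Q \right)} = - \frac{1}{2} + \frac{7}{4} \cdot 1 = - \frac{1}{2} + \frac{7}{4} = \frac{5}{4}$)
$f^{2}{\left(12,P{\left(6,3 \right)} \right)} = \left(\sqrt{12^{2} + \left(\frac{5}{4}\right)^{2}}\right)^{2} = \left(\sqrt{144 + \frac{25}{16}}\right)^{2} = \left(\sqrt{\frac{2329}{16}}\right)^{2} = \left(\frac{\sqrt{2329}}{4}\right)^{2} = \frac{2329}{16}$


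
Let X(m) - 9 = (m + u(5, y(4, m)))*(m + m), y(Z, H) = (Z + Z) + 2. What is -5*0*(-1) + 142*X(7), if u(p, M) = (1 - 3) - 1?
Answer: 9230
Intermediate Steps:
y(Z, H) = 2 + 2*Z (y(Z, H) = 2*Z + 2 = 2 + 2*Z)
u(p, M) = -3 (u(p, M) = -2 - 1 = -3)
X(m) = 9 + 2*m*(-3 + m) (X(m) = 9 + (m - 3)*(m + m) = 9 + (-3 + m)*(2*m) = 9 + 2*m*(-3 + m))
-5*0*(-1) + 142*X(7) = -5*0*(-1) + 142*(9 - 6*7 + 2*7²) = 0*(-1) + 142*(9 - 42 + 2*49) = 0 + 142*(9 - 42 + 98) = 0 + 142*65 = 0 + 9230 = 9230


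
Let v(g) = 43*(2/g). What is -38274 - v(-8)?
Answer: -153053/4 ≈ -38263.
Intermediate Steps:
v(g) = 86/g
-38274 - v(-8) = -38274 - 86/(-8) = -38274 - 86*(-1)/8 = -38274 - 1*(-43/4) = -38274 + 43/4 = -153053/4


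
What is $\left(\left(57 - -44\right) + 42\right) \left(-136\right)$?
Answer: $-19448$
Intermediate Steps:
$\left(\left(57 - -44\right) + 42\right) \left(-136\right) = \left(\left(57 + 44\right) + 42\right) \left(-136\right) = \left(101 + 42\right) \left(-136\right) = 143 \left(-136\right) = -19448$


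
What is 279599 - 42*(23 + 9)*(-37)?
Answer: 329327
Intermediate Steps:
279599 - 42*(23 + 9)*(-37) = 279599 - 42*32*(-37) = 279599 - 1344*(-37) = 279599 - 1*(-49728) = 279599 + 49728 = 329327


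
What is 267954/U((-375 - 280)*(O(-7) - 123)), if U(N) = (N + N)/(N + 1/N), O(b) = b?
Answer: 971403253116477/7250522500 ≈ 1.3398e+5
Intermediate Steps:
U(N) = 2*N/(N + 1/N) (U(N) = (2*N)/(N + 1/N) = 2*N/(N + 1/N))
267954/U((-375 - 280)*(O(-7) - 123)) = 267954/((2*((-375 - 280)*(-7 - 123))²/(1 + ((-375 - 280)*(-7 - 123))²))) = 267954/((2*(-655*(-130))²/(1 + (-655*(-130))²))) = 267954/((2*85150²/(1 + 85150²))) = 267954/((2*7250522500/(1 + 7250522500))) = 267954/((2*7250522500/7250522501)) = 267954/((2*7250522500*(1/7250522501))) = 267954/(14501045000/7250522501) = 267954*(7250522501/14501045000) = 971403253116477/7250522500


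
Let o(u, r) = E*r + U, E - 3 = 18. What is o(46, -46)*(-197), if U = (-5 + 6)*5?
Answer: 189317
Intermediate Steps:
E = 21 (E = 3 + 18 = 21)
U = 5 (U = 1*5 = 5)
o(u, r) = 5 + 21*r (o(u, r) = 21*r + 5 = 5 + 21*r)
o(46, -46)*(-197) = (5 + 21*(-46))*(-197) = (5 - 966)*(-197) = -961*(-197) = 189317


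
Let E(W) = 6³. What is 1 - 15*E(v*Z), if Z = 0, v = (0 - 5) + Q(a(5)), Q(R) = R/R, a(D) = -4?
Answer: -3239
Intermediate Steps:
Q(R) = 1
v = -4 (v = (0 - 5) + 1 = -5 + 1 = -4)
E(W) = 216
1 - 15*E(v*Z) = 1 - 15*216 = 1 - 3240 = -3239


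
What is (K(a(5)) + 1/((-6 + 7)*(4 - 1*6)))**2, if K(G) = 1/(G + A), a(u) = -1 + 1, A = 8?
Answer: 9/64 ≈ 0.14063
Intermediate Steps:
a(u) = 0
K(G) = 1/(8 + G) (K(G) = 1/(G + 8) = 1/(8 + G))
(K(a(5)) + 1/((-6 + 7)*(4 - 1*6)))**2 = (1/(8 + 0) + 1/((-6 + 7)*(4 - 1*6)))**2 = (1/8 + 1/(1*(4 - 6)))**2 = (1/8 + 1/(1*(-2)))**2 = (1/8 + 1/(-2))**2 = (1/8 - 1/2)**2 = (-3/8)**2 = 9/64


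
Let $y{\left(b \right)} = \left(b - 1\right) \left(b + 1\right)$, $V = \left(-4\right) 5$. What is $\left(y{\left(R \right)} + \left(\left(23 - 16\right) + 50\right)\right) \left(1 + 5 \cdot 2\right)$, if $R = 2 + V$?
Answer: $4180$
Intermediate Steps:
$V = -20$
$R = -18$ ($R = 2 - 20 = -18$)
$y{\left(b \right)} = \left(1 + b\right) \left(-1 + b\right)$ ($y{\left(b \right)} = \left(-1 + b\right) \left(1 + b\right) = \left(1 + b\right) \left(-1 + b\right)$)
$\left(y{\left(R \right)} + \left(\left(23 - 16\right) + 50\right)\right) \left(1 + 5 \cdot 2\right) = \left(\left(-1 + \left(-18\right)^{2}\right) + \left(\left(23 - 16\right) + 50\right)\right) \left(1 + 5 \cdot 2\right) = \left(\left(-1 + 324\right) + \left(7 + 50\right)\right) \left(1 + 10\right) = \left(323 + 57\right) 11 = 380 \cdot 11 = 4180$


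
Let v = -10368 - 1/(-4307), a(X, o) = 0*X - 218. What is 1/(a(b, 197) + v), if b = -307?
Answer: -4307/45593901 ≈ -9.4464e-5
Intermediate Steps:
a(X, o) = -218 (a(X, o) = 0 - 218 = -218)
v = -44654975/4307 (v = -10368 - 1*(-1/4307) = -10368 + 1/4307 = -44654975/4307 ≈ -10368.)
1/(a(b, 197) + v) = 1/(-218 - 44654975/4307) = 1/(-45593901/4307) = -4307/45593901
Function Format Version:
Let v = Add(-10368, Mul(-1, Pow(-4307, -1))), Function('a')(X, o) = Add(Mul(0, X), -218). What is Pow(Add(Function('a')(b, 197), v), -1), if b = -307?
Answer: Rational(-4307, 45593901) ≈ -9.4464e-5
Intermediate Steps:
Function('a')(X, o) = -218 (Function('a')(X, o) = Add(0, -218) = -218)
v = Rational(-44654975, 4307) (v = Add(-10368, Mul(-1, Rational(-1, 4307))) = Add(-10368, Rational(1, 4307)) = Rational(-44654975, 4307) ≈ -10368.)
Pow(Add(Function('a')(b, 197), v), -1) = Pow(Add(-218, Rational(-44654975, 4307)), -1) = Pow(Rational(-45593901, 4307), -1) = Rational(-4307, 45593901)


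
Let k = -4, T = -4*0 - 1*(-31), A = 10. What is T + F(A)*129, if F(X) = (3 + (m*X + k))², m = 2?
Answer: 46600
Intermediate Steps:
T = 31 (T = 0 + 31 = 31)
F(X) = (-1 + 2*X)² (F(X) = (3 + (2*X - 4))² = (3 + (-4 + 2*X))² = (-1 + 2*X)²)
T + F(A)*129 = 31 + (-1 + 2*10)²*129 = 31 + (-1 + 20)²*129 = 31 + 19²*129 = 31 + 361*129 = 31 + 46569 = 46600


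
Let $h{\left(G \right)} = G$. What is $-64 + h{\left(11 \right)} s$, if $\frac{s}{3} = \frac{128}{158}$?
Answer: $- \frac{2944}{79} \approx -37.266$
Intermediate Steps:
$s = \frac{192}{79}$ ($s = 3 \cdot \frac{128}{158} = 3 \cdot 128 \cdot \frac{1}{158} = 3 \cdot \frac{64}{79} = \frac{192}{79} \approx 2.4304$)
$-64 + h{\left(11 \right)} s = -64 + 11 \cdot \frac{192}{79} = -64 + \frac{2112}{79} = - \frac{2944}{79}$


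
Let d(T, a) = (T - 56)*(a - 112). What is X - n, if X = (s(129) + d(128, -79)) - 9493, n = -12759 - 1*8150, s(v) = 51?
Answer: -2285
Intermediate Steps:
n = -20909 (n = -12759 - 8150 = -20909)
d(T, a) = (-112 + a)*(-56 + T) (d(T, a) = (-56 + T)*(-112 + a) = (-112 + a)*(-56 + T))
X = -23194 (X = (51 + (6272 - 112*128 - 56*(-79) + 128*(-79))) - 9493 = (51 + (6272 - 14336 + 4424 - 10112)) - 9493 = (51 - 13752) - 9493 = -13701 - 9493 = -23194)
X - n = -23194 - 1*(-20909) = -23194 + 20909 = -2285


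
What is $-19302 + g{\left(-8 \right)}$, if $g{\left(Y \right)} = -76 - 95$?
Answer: $-19473$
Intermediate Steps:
$g{\left(Y \right)} = -171$ ($g{\left(Y \right)} = -76 - 95 = -171$)
$-19302 + g{\left(-8 \right)} = -19302 - 171 = -19473$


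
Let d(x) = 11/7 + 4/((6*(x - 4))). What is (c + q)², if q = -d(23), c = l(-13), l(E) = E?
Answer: 33965584/159201 ≈ 213.35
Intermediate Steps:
d(x) = 11/7 + 4/(-24 + 6*x) (d(x) = 11*(⅐) + 4/((6*(-4 + x))) = 11/7 + 4/(-24 + 6*x))
c = -13
q = -641/399 (q = -(-118 + 33*23)/(21*(-4 + 23)) = -(-118 + 759)/(21*19) = -641/(21*19) = -1*641/399 = -641/399 ≈ -1.6065)
(c + q)² = (-13 - 641/399)² = (-5828/399)² = 33965584/159201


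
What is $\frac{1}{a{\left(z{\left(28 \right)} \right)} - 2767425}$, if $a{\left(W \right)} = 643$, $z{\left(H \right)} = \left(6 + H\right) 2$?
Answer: $- \frac{1}{2766782} \approx -3.6143 \cdot 10^{-7}$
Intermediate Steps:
$z{\left(H \right)} = 12 + 2 H$
$\frac{1}{a{\left(z{\left(28 \right)} \right)} - 2767425} = \frac{1}{643 - 2767425} = \frac{1}{-2766782} = - \frac{1}{2766782}$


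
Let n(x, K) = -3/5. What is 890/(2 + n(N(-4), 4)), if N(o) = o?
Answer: 4450/7 ≈ 635.71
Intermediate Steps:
n(x, K) = -⅗ (n(x, K) = -3*⅕ = -⅗)
890/(2 + n(N(-4), 4)) = 890/(2 - ⅗) = 890/(7/5) = (5/7)*890 = 4450/7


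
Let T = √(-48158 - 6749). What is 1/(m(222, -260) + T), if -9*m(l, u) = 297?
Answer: -33/55996 - I*√54907/55996 ≈ -0.00058933 - 0.0041846*I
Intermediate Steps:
T = I*√54907 (T = √(-54907) = I*√54907 ≈ 234.32*I)
m(l, u) = -33 (m(l, u) = -⅑*297 = -33)
1/(m(222, -260) + T) = 1/(-33 + I*√54907)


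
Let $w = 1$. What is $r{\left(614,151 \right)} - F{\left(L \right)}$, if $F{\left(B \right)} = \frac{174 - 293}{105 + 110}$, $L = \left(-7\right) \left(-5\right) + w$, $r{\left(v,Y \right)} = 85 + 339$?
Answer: $\frac{91279}{215} \approx 424.55$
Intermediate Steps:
$r{\left(v,Y \right)} = 424$
$L = 36$ ($L = \left(-7\right) \left(-5\right) + 1 = 35 + 1 = 36$)
$F{\left(B \right)} = - \frac{119}{215}$
$r{\left(614,151 \right)} - F{\left(L \right)} = 424 - - \frac{119}{215} = 424 + \frac{119}{215} = \frac{91279}{215}$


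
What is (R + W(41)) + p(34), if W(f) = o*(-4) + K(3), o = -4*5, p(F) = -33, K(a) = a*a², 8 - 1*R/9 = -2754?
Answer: 24932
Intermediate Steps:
R = 24858 (R = 72 - 9*(-2754) = 72 + 24786 = 24858)
K(a) = a³
o = -20
W(f) = 107 (W(f) = -20*(-4) + 3³ = 80 + 27 = 107)
(R + W(41)) + p(34) = (24858 + 107) - 33 = 24965 - 33 = 24932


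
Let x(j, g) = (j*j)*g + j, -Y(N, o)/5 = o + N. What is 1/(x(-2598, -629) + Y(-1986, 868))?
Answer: -1/4245497924 ≈ -2.3554e-10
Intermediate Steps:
Y(N, o) = -5*N - 5*o (Y(N, o) = -5*(o + N) = -5*(N + o) = -5*N - 5*o)
x(j, g) = j + g*j**2 (x(j, g) = j**2*g + j = g*j**2 + j = j + g*j**2)
1/(x(-2598, -629) + Y(-1986, 868)) = 1/(-2598*(1 - 629*(-2598)) + (-5*(-1986) - 5*868)) = 1/(-2598*(1 + 1634142) + (9930 - 4340)) = 1/(-2598*1634143 + 5590) = 1/(-4245503514 + 5590) = 1/(-4245497924) = -1/4245497924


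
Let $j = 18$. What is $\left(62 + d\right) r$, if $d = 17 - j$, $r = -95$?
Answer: $-5795$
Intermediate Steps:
$d = -1$ ($d = 17 - 18 = -1$)
$\left(62 + d\right) r = \left(62 - 1\right) \left(-95\right) = 61 \left(-95\right) = -5795$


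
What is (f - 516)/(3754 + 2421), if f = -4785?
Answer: -279/325 ≈ -0.85846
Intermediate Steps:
(f - 516)/(3754 + 2421) = (-4785 - 516)/(3754 + 2421) = -5301/6175 = -5301*1/6175 = -279/325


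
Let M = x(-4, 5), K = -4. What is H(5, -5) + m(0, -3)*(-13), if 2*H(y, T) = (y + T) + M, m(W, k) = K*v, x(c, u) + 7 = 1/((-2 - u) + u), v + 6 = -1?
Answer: -1471/4 ≈ -367.75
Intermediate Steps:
v = -7 (v = -6 - 1 = -7)
x(c, u) = -15/2 (x(c, u) = -7 + 1/((-2 - u) + u) = -7 + 1/(-2) = -7 - ½ = -15/2)
M = -15/2 ≈ -7.5000
m(W, k) = 28 (m(W, k) = -4*(-7) = 28)
H(y, T) = -15/4 + T/2 + y/2 (H(y, T) = ((y + T) - 15/2)/2 = ((T + y) - 15/2)/2 = (-15/2 + T + y)/2 = -15/4 + T/2 + y/2)
H(5, -5) + m(0, -3)*(-13) = (-15/4 + (½)*(-5) + (½)*5) + 28*(-13) = (-15/4 - 5/2 + 5/2) - 364 = -15/4 - 364 = -1471/4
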